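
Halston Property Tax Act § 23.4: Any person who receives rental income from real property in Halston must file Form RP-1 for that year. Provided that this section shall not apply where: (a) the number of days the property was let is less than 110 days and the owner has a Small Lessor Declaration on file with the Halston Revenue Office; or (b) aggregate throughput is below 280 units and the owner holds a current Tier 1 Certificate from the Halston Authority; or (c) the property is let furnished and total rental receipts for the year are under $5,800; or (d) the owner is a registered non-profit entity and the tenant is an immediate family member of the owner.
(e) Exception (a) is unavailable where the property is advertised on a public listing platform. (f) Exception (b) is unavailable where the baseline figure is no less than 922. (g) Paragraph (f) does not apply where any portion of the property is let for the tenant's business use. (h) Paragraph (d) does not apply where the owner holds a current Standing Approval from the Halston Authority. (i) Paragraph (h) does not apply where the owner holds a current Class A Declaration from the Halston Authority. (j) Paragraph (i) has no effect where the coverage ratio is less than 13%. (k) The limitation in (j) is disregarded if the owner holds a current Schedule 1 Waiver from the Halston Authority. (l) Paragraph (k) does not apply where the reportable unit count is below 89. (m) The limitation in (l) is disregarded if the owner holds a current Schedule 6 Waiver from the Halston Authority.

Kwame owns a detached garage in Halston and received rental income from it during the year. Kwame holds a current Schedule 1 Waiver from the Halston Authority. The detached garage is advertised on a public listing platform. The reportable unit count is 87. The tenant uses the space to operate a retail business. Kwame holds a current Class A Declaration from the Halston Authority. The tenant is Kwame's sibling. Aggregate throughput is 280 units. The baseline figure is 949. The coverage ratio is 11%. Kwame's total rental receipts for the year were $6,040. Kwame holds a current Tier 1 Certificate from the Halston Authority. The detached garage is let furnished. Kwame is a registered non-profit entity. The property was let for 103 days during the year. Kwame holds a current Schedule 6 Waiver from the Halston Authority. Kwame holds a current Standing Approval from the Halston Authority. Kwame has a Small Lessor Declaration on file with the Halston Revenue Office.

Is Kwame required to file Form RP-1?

Exception (a): the number of days the property was let is 103 days, less than the 110 days limit; a Small Lessor Declaration is on file — every condition holds. But applying paragraph (e): (e) is engaged — the property is publicly advertised. (a) is therefore removed.
Exception (b) fails — aggregate throughput is 280 units, not below 280 units.
Exception (c) requires that total rental receipts for the year are under $5,800; but total rental receipts for the year are $6,040, not under $5,800, so (c) is unavailable.
Exception (d)'s conditions are all satisfied: Kwame is a registered non-profit; the tenant is an immediate family member. Applying paragraphs (h)–(m): (h) is triggered (a current Standing Approval is held), but yields to (i): (i) operates — a current Class A Declaration is held. (j) would limit (i) — the coverage ratio is 11%, less than the 13% limit — but (k) sets (j) aside: (k) operates against (j): a current Schedule 1 Waiver is held. (l) is triggered (the reportable unit count is 87, below the 89 limit), but is overridden by (m): (m) operates against (l): a current Schedule 6 Waiver is held. (d) remains available.

No — exception (d) applies; Kwame is not required to file Form RP-1.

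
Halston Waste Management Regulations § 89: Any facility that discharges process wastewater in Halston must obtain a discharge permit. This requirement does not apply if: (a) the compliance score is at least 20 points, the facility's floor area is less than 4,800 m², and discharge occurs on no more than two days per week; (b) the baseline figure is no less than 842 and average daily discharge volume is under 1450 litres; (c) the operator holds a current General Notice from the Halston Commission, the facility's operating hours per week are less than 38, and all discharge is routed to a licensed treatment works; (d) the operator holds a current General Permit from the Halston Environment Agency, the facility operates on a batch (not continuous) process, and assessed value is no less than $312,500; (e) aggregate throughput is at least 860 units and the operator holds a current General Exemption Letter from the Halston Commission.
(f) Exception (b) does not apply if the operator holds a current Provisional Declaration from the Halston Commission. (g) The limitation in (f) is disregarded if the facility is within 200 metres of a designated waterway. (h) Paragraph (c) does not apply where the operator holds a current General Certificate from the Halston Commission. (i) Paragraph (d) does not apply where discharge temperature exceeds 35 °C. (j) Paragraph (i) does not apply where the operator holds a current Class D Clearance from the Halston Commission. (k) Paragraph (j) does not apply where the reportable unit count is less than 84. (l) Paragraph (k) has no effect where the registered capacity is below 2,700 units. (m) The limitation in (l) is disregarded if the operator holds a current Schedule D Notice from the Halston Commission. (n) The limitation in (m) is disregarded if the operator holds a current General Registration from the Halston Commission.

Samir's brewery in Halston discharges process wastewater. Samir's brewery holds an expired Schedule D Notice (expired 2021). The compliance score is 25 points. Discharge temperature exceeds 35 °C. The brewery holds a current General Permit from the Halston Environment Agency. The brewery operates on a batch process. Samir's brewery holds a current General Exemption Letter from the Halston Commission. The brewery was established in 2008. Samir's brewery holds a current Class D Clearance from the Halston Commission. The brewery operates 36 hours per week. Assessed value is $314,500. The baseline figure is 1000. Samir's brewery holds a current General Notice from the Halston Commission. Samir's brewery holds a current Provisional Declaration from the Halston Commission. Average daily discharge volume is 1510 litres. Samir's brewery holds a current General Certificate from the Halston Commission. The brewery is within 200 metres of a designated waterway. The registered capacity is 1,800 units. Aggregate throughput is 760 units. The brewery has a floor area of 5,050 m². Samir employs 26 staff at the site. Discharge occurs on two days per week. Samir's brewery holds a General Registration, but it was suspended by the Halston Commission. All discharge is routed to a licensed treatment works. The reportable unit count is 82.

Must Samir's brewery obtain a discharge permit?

No — exception (d) applies; Samir's brewery is not required to obtain a discharge permit.

Exception (a) fails — the facility's floor area is 5,050 m², not less than 4,800 m².
Exception (b) does not apply: average daily discharge volume is 1510 litres, not under 1450 litres.
All of (c)'s requirements are met (a current General Notice is held; the facility's operating hours per week are 36, less than the 38 limit; discharge is routed to a licensed treatment works). However, paragraph (h) must be considered: (h) operates against (c): a current General Certificate is held. So (c) is unavailable.
Exception (d): a current General Permit is held; the facility operates on a batch process; assessed value is $314,500, meeting the $312,500 threshold — every condition holds. Considering the limiting provisions: (i) would limit (d) — discharge temperature exceeds 35 °C — but (j) sets (i) aside: (j) operates against (i): a current Class D Clearance is held. (k) would limit (j) — the reportable unit count is 82, less than the 84 limit — but (l) sets (k) aside: (l) is engaged — the registered capacity is 1,800 units, below the 2,700 units limit. (m), which would lift (l), is not triggered — no current Schedule D Notice is held. Exception (d) stands.
Exception (e) fails — aggregate throughput is 760 units, short of 860 units.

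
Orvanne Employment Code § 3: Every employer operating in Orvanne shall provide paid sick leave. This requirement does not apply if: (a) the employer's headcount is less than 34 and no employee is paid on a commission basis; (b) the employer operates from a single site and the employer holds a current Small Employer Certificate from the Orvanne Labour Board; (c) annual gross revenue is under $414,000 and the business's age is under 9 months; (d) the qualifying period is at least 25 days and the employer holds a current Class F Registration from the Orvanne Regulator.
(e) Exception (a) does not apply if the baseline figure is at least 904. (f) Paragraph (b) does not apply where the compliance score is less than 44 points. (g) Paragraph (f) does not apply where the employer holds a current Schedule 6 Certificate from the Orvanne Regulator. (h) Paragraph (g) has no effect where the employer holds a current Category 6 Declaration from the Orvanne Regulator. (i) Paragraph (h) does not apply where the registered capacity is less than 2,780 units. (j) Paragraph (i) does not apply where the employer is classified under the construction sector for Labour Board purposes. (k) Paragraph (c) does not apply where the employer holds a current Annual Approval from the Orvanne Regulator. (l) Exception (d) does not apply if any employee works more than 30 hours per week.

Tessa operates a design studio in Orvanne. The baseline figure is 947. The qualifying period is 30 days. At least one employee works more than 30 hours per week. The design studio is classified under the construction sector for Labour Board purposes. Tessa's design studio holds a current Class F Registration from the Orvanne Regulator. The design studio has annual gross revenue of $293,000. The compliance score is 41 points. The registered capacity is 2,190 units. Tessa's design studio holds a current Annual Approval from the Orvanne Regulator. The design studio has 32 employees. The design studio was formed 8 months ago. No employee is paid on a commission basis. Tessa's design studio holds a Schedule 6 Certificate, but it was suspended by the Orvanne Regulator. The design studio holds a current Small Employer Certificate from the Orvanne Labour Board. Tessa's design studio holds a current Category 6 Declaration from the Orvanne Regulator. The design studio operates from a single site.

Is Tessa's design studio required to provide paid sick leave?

Exception (a) is satisfied on its face — the employer's headcount is 32, less than the 34 limit; no employee is paid on commission. Turning to paragraph (e): (e) operates against (a): the baseline figure is 947, meeting the 904 threshold. (a) is therefore removed.
Exception (b) is satisfied on its face — the employer operates from a single site; a current Small Employer Certificate is held. But applying paragraphs (f)–(j): (f) operates against (b): the compliance score is 41 points, less than the 44 points limit. (g) is not triggered (there is no Schedule 6 Certificate in force), so (f) stands. (b) is therefore removed.
All of (c)'s requirements are met (annual gross revenue is $293,000, under the $414,000 limit; the business's age is 8 months, under the 9 months limit). However, paragraph (k) must be considered: (k) is engaged — a current Annual Approval is held. (c) is therefore removed.
Exception (d): the qualifying period is 30 days, meeting the 25 days threshold; a current Class F Registration is held — every condition holds. But applying paragraph (l): (l) is engaged — at least one employee exceeds 30 hours/week. Exception (d) does not apply.
Every exception is unavailable, so the rule governs.

Yes — Tessa's design studio must provide paid sick leave.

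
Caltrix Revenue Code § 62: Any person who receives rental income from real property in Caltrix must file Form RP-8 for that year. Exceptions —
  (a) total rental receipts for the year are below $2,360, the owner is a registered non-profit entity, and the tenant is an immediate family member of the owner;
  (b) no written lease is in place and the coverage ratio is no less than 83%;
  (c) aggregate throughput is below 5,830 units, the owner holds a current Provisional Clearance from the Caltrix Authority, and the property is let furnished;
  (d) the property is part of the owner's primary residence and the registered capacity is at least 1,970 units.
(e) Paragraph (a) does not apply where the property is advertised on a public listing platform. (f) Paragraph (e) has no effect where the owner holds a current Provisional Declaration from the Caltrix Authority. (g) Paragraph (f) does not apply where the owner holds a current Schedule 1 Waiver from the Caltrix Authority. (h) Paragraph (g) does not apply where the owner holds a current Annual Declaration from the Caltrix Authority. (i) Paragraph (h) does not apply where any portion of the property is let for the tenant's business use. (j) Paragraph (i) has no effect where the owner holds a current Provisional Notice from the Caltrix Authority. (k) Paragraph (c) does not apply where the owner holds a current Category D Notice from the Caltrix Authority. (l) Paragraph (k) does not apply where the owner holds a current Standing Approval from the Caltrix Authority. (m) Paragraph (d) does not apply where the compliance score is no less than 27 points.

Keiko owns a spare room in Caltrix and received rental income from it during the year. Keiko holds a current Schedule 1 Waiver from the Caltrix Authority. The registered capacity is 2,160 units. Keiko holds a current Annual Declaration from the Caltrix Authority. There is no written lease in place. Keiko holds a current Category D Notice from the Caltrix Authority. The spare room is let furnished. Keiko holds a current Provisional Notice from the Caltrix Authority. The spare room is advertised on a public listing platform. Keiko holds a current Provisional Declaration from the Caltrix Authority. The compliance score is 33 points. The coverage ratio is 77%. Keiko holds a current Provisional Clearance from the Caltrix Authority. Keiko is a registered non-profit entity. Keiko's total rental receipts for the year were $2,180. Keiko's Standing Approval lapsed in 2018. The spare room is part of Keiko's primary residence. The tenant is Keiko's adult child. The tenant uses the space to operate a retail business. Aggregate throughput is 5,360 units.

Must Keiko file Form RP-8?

No — exception (a) applies; Keiko is not required to file Form RP-8.

All of (a)'s requirements are met (total rental receipts for the year are $2,180, below the $2,360 limit; Keiko is a registered non-profit; the tenant is an immediate family member). As to paragraphs (e)–(j): (e) would limit (a) — the property is publicly advertised — but (f) sets (e) aside: (f) operates against (e): a current Provisional Declaration is held. (g) would limit (f) — a current Schedule 1 Waiver is held — but (h) sets (g) aside: (h) operates against (g): a current Annual Declaration is held. (i) would limit (h) — the space is let for business use — but (j) sets (i) aside: (j) operates against (i): a current Provisional Notice is held. Exception (a) stands.
Exception (b) requires that the coverage ratio is no less than 83%; but the coverage ratio is 77%, short of 83%, so (b) is unavailable.
All of (c)'s requirements are met (aggregate throughput is 5,360 units, below the 5,830 units limit; a current Provisional Clearance is held; the property is let furnished). But applying paragraphs (k)–(l): (k) is engaged — a current Category D Notice is held. (l) is not engaged (the Standing Approval is not current), so (k) stands. Exception (c) does not apply.
Exception (d) is satisfied on its face — the spare room is part of the primary residence; the registered capacity is 2,160 units, meeting the 1,970 units threshold. However, paragraph (m) must be considered: (m) operates against (d): the compliance score is 33 points, meeting the 27 points threshold. Exception (d) does not apply.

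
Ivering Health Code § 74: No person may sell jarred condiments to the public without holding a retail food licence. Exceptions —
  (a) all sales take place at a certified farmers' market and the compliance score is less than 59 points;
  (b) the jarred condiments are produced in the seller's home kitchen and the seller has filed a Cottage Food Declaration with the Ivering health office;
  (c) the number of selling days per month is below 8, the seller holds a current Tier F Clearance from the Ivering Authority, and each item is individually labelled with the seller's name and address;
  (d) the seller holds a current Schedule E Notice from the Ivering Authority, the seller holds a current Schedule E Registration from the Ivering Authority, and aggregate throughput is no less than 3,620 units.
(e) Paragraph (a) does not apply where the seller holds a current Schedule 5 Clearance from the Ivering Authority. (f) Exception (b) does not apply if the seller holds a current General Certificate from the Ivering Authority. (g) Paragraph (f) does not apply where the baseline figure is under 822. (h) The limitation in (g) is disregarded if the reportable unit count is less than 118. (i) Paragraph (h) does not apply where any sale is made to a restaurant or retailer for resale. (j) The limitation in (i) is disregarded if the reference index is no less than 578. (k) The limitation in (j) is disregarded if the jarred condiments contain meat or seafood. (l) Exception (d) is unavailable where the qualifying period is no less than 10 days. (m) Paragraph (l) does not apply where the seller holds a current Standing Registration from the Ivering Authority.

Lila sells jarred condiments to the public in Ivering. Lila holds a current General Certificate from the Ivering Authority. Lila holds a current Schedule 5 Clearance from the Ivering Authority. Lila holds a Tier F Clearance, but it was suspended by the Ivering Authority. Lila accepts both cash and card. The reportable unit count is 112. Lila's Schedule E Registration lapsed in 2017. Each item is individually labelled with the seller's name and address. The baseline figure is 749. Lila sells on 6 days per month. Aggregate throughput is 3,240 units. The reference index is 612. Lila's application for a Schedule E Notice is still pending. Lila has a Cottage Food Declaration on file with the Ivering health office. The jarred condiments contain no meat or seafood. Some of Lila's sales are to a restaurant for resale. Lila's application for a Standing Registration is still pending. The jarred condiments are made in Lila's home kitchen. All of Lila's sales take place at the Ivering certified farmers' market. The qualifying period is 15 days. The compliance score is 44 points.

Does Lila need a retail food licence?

Yes — Lila must hold a retail food licence.

All of (a)'s requirements are met (all sales are at a certified farmers' market; the compliance score is 44 points, less than the 59 points limit). But: (e) operates — a current Schedule 5 Clearance is held. (a) is therefore removed.
Exception (b): the jarred condiments are home-kitchen produced; a Cottage Food Declaration is on file — every condition holds. However, paragraphs (f)–(k) must be considered: (f) applies — a current General Certificate is held. (g) would limit (f) — the baseline figure is 749, under the 822 limit — but (h) sets (g) aside: (h) operates against (g): the reportable unit count is 112, less than the 118 limit. (i) would limit (h) — some sales are to a restaurant for resale — but (j) sets (i) aside: (j) is engaged — the reference index is 612, meeting the 578 threshold. (k), which would lift (j), is not engaged — the jarred condiments contain no meat or seafood. So (b) is unavailable.
Exception (c) does not apply: there is no Tier F Clearance in force.
Exception (d) does not apply: the Schedule E Notice is not current.
Every exception is unavailable, so the rule governs.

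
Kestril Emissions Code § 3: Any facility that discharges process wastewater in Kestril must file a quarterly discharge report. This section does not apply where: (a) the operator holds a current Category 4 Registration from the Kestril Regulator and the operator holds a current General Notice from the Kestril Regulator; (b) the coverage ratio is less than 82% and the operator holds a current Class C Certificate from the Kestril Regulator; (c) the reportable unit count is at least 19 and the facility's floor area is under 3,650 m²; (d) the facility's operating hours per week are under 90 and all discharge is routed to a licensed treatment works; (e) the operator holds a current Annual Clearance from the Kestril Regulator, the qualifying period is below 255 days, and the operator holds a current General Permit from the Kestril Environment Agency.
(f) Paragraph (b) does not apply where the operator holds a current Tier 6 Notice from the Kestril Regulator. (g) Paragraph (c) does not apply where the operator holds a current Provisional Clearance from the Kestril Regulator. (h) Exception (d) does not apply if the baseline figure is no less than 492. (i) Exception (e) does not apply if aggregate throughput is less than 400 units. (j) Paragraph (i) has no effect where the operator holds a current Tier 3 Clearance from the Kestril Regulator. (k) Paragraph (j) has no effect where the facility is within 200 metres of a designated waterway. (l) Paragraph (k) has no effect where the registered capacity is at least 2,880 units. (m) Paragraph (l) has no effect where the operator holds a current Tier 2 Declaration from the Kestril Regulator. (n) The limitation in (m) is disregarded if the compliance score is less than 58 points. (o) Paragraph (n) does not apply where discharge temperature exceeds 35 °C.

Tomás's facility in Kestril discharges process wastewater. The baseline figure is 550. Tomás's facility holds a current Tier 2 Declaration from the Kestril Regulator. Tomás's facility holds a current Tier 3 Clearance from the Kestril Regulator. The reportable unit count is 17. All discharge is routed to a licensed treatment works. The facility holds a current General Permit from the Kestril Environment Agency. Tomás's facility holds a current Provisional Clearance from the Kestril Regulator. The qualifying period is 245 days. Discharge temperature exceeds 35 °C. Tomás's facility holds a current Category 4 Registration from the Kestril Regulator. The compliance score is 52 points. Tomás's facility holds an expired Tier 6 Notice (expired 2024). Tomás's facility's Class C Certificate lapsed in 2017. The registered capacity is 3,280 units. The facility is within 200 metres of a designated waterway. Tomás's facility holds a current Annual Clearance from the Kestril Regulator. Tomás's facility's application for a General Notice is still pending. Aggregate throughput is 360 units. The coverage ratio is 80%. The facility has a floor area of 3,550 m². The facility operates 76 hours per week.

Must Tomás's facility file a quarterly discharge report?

Exception (a) requires that the operator holds a current General Notice from the Kestril Regulator; but the General Notice is not current, so (a) is unavailable.
Exception (b) does not apply: there is no Class C Certificate in force.
Exception (c) does not apply: the reportable unit count is 17, short of 19.
All of (d)'s requirements are met (the facility's operating hours per week are 76, under the 90 limit; discharge is routed to a licensed treatment works). But applying paragraph (h): (h) is engaged — the baseline figure is 550, meeting the 492 threshold. So (d) is unavailable.
Exception (e)'s conditions are all satisfied: a current Annual Clearance is held; the qualifying period is 245 days, below the 255 days limit; a current General Permit is held. Turning to paragraphs (i)–(o): (i) applies — aggregate throughput is 360 units, less than the 400 units limit. (j) is engaged (a current Tier 3 Clearance is held), but is overridden by (k): (k) operates against (j): the facility is within 200 m of a designated waterway. (l) operates (the registered capacity is 3,280 units, meeting the 2,880 units threshold), but is displaced by (m): (m) is triggered — a current Tier 2 Declaration is held. (n) applies (the compliance score is 52 points, less than the 58 points limit), but is displaced by (o): (o) is engaged — discharge temperature exceeds 35 °C. Exception (e) does not apply.
No exception is made out. Tomás's facility falls within the general rule.

Yes — Tomás's facility must file a quarterly discharge report.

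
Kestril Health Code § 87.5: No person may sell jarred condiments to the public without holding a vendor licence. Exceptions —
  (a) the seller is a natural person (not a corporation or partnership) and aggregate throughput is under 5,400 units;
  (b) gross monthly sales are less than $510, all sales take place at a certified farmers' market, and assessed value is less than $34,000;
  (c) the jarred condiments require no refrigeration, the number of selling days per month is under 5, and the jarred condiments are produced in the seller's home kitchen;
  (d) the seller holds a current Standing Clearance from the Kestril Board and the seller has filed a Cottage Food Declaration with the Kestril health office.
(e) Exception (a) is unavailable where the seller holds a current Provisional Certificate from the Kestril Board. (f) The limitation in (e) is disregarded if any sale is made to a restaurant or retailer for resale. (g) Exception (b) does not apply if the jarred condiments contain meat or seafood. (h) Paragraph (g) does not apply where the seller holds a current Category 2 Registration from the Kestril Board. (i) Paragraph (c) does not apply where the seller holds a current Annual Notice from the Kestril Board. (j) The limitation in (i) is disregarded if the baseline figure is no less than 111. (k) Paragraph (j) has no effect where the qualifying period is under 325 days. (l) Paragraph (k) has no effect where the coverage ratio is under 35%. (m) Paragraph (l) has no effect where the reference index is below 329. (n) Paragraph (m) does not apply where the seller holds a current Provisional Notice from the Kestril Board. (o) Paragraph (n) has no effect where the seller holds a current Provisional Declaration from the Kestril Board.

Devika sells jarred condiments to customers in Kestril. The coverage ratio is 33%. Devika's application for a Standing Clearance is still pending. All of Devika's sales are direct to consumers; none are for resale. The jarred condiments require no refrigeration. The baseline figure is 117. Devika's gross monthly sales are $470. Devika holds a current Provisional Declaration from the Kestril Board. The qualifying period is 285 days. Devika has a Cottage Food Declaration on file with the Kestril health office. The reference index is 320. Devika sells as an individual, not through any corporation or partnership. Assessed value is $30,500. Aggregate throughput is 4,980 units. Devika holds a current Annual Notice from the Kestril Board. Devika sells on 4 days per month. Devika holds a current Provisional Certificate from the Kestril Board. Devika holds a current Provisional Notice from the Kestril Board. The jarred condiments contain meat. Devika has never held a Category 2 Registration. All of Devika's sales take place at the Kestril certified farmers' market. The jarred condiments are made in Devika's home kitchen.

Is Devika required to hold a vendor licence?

Exception (a)'s conditions are all satisfied: the seller is a natural person; aggregate throughput is 4,980 units, under the 5,400 units limit. However, paragraphs (e)–(f) must be considered: (e) operates — a current Provisional Certificate is held. (f) does not operate here (no sales are for resale), so (e) stands. (a) is therefore removed.
Exception (b): gross monthly sales are $470, less than the $510 limit; all sales are at a certified farmers' market; assessed value is $30,500, less than the $34,000 limit — every condition holds. However, paragraphs (g)–(h) must be considered: (g) operates — the jarred condiments contain meat. (h), which would lift (g), is not triggered — there is no Category 2 Registration in force. (b) is therefore removed.
Exception (c)'s conditions are all satisfied: the jarred condiments are shelf-stable; the number of selling days per month is 4, under the 5 limit; the jarred condiments are home-kitchen produced. However, paragraphs (i)–(o) must be considered: (i) is triggered — a current Annual Notice is held. (j) would limit (i) — the baseline figure is 117, meeting the 111 threshold — but (k) sets (j) aside: (k) applies — the qualifying period is 285 days, under the 325 days limit. (l) would limit (k) — the coverage ratio is 33%, under the 35% limit — but (m) sets (l) aside: (m) operates against (l): the reference index is 320, below the 329 limit. (n) is triggered (a current Provisional Notice is held), but is set aside by (o): (o) applies — a current Provisional Declaration is held. So (c) is unavailable.
Exception (d) fails — no current Standing Clearance is held.
No exception applies. The general rule governs.

Yes — Devika must hold a vendor licence.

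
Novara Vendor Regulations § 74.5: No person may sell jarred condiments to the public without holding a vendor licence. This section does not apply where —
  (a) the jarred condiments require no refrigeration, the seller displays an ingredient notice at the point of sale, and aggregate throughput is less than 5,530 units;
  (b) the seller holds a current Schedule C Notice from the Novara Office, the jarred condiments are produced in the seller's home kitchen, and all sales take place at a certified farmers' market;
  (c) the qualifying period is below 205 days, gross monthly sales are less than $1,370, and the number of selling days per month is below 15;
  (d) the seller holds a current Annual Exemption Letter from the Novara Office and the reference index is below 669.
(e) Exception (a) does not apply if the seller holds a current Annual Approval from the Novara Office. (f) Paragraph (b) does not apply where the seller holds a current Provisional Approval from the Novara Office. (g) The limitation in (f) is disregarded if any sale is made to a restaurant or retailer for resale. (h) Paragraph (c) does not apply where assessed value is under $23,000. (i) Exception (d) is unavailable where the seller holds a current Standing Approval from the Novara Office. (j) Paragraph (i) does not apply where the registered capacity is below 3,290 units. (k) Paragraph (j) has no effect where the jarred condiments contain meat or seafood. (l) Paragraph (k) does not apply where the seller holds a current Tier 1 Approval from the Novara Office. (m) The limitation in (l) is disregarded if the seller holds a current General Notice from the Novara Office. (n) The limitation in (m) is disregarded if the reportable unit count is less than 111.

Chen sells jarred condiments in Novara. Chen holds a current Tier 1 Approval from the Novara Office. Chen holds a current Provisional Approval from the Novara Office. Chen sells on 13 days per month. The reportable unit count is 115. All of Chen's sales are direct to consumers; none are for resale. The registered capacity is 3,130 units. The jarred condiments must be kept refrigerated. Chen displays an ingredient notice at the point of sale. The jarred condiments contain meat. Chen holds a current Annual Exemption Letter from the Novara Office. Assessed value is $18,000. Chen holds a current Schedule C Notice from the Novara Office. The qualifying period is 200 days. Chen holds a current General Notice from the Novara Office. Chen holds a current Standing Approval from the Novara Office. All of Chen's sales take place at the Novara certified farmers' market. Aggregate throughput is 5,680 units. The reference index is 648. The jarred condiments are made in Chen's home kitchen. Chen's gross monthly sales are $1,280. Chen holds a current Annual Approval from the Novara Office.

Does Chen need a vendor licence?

Yes — Chen must hold a vendor licence.

Exception (a) fails — the jarred condiments require refrigeration.
Exception (b): a current Schedule C Notice is held; the jarred condiments are home-kitchen produced; all sales are at a certified farmers' market — every condition holds. But: (f) is triggered — a current Provisional Approval is held. (g) is inapplicable (no sales are for resale), so (f) stands. (b) is therefore removed.
Exception (c) is satisfied on its face — the qualifying period is 200 days, below the 205 days limit; gross monthly sales are $1,280, less than the $1,370 limit; the number of selling days per month is 13, below the 15 limit. However, paragraph (h) must be considered: (h) operates against (c): assessed value is $18,000, under the $23,000 limit. Exception (c) does not apply.
Exception (d) is satisfied on its face — a current Annual Exemption Letter is held; the reference index is 648, below the 669 limit. Turning to paragraphs (i)–(n): (i) operates — a current Standing Approval is held. (j) would limit (i) — the registered capacity is 3,130 units, below the 3,290 units limit — but (k) sets (j) aside: (k) operates against (j): the jarred condiments contain meat. (l) operates (a current Tier 1 Approval is held), but is itself disapplied by (m): (m) is engaged — a current General Notice is held. (n) is not triggered (the reportable unit count is 115, not less than 111), so (m) stands. (d) is therefore removed.
No exception displaces § 74.5.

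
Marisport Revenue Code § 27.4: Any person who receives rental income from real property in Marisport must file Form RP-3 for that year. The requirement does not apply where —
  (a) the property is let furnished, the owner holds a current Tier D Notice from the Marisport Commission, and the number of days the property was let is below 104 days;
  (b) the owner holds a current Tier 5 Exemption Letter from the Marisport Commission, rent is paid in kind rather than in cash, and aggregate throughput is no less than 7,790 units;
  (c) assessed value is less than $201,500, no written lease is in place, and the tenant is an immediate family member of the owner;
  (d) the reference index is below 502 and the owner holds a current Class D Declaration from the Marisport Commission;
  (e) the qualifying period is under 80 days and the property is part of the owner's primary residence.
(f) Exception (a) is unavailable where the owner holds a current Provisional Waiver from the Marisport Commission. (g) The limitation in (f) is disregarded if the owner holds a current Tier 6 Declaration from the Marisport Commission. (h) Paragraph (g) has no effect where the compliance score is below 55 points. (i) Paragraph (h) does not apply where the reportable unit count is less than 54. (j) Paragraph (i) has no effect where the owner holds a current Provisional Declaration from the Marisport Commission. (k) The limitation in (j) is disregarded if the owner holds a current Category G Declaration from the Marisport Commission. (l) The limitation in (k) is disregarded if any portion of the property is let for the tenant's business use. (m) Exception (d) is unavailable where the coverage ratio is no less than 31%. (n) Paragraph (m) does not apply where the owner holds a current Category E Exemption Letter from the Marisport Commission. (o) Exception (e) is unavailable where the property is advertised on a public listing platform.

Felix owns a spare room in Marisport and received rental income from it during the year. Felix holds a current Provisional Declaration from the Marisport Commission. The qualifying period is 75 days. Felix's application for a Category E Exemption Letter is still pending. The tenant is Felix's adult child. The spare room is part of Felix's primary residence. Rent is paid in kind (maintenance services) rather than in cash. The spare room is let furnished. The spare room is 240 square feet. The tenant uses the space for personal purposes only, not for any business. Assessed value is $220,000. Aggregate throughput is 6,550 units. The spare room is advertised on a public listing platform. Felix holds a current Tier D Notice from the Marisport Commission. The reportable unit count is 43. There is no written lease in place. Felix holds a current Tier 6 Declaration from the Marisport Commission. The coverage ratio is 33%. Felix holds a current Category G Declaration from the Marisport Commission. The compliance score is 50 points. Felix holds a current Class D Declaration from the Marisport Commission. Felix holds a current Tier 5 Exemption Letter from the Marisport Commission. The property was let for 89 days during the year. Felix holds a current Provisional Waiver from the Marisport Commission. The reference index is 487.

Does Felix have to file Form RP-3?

No — exception (a) applies; Felix is not required to file Form RP-3.

All of (a)'s requirements are met (the property is let furnished; a current Tier D Notice is held; the number of days the property was let is 89 days, below the 104 days limit). Applying paragraphs (f)–(l): (f) would limit (a) — a current Provisional Waiver is held — but (g) sets (f) aside: (g) operates against (f): a current Tier 6 Declaration is held. (h) applies (the compliance score is 50 points, below the 55 points limit), but is set aside by (i): (i) operates against (h): the reportable unit count is 43, less than the 54 limit. (j) is engaged (a current Provisional Declaration is held), but yields to (k): (k) operates against (j): a current Category G Declaration is held. (l), which would lift (k), is not engaged — the space is used for personal purposes only. Exception (a) stands.
Exception (b) fails — aggregate throughput is 6,550 units, short of 7,790 units.
Exception (c) fails — assessed value is $220,000, not less than $201,500.
Exception (d)'s conditions are all satisfied: the reference index is 487, below the 502 limit; a current Class D Declaration is held. However, paragraphs (m)–(n) must be considered: (m) operates against (d): the coverage ratio is 33%, meeting the 31% threshold. (n), which would lift (m), does not operate here — no current Category E Exemption Letter is held. So (d) is unavailable.
Exception (e): the qualifying period is 75 days, under the 80 days limit; the spare room is part of the primary residence — every condition holds. But: (o) applies — the property is publicly advertised. Exception (e) does not apply.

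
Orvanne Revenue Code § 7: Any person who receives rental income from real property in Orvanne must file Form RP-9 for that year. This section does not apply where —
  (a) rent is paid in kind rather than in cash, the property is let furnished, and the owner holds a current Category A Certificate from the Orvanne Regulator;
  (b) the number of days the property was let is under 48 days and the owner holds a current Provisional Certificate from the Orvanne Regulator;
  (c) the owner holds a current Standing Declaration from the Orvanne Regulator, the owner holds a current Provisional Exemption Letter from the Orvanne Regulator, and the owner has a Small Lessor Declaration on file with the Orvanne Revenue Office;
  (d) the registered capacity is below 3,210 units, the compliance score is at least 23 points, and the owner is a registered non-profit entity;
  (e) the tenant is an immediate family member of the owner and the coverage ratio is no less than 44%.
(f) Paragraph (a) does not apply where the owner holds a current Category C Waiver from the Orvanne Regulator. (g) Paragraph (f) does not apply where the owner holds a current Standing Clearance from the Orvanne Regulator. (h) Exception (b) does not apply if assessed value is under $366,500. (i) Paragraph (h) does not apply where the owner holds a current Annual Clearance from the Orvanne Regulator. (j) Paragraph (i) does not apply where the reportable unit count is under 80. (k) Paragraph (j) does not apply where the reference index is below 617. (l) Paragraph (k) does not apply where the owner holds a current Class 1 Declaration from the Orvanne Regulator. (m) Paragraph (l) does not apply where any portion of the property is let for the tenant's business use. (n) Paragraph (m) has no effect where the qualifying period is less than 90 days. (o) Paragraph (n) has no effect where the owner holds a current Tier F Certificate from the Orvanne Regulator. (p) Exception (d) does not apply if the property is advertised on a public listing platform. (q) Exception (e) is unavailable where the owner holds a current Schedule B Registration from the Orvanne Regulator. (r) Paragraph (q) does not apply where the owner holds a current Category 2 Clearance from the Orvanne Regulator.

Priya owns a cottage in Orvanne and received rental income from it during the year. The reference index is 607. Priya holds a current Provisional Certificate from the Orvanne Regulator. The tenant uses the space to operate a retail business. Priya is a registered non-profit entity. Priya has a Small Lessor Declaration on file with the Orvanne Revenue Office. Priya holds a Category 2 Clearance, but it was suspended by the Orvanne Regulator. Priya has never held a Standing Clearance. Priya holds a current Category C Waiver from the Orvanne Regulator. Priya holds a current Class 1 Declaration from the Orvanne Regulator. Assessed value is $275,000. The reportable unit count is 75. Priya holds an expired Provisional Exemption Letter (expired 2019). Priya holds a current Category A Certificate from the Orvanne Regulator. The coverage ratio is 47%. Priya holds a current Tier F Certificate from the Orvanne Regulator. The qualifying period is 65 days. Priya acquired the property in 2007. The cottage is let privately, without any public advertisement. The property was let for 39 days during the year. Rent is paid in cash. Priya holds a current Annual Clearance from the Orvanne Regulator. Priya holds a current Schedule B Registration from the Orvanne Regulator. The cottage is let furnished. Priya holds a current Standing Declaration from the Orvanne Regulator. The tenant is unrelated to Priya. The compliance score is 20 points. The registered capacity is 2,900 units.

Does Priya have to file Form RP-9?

No — exception (b) applies; Priya is not required to file Form RP-9.

Exception (a) does not apply: rent is paid in cash.
Exception (b)'s conditions are all satisfied: the number of days the property was let is 39 days, under the 48 days limit; a current Provisional Certificate is held. Under paragraphs (h)–(o): (h) is engaged (assessed value is $275,000, under the $366,500 limit), but is set aside by (i): (i) operates against (h): a current Annual Clearance is held. (j) would limit (i) — the reportable unit count is 75, under the 80 limit — but (k) sets (j) aside: (k) operates — the reference index is 607, below the 617 limit. (l) applies (a current Class 1 Declaration is held), but is displaced by (m): (m) operates against (l): the space is let for business use. (n) would limit (m) — the qualifying period is 65 days, less than the 90 days limit — but (o) sets (n) aside: (o) operates against (n): a current Tier F Certificate is held. So (b) applies.
Exception (c) fails — the Provisional Exemption Letter is not current.
Exception (d) requires that the compliance score is at least 23 points; but the compliance score is 20 points, short of 23 points, so (d) is unavailable.
Exception (e) requires that the tenant is an immediate family member of the owner; but the tenant is unrelated to the owner, so (e) is unavailable.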